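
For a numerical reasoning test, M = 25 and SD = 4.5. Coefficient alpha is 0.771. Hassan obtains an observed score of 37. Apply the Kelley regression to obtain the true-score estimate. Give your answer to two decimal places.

T̂ = ρX + (1 − ρ)μ
  = 0.771 × 37 + 0.229 × 25
  = 28.527 + 5.725
  = 34.252
  ≈ 34.25

34.25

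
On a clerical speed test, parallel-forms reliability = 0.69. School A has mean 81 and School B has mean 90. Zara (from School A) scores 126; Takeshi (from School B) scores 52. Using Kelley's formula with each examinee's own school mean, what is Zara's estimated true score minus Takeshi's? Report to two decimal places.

48.27

T̂_Zara = 0.69(126) + 0.31(81) = 112.0500
T̂_Takeshi = 0.69(52) + 0.31(90) = 63.7800
Difference = 112.0500 − 63.7800 = 48.2700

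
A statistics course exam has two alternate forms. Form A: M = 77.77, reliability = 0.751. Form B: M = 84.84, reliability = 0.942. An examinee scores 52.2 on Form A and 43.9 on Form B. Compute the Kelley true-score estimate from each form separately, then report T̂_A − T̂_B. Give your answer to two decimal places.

T̂_A = 0.751(52.2) + 0.249(77.77) = 58.5669
T̂_B = 0.942(43.9) + 0.058(84.84) = 46.2745
T̂_A − T̂_B = 12.2924

12.29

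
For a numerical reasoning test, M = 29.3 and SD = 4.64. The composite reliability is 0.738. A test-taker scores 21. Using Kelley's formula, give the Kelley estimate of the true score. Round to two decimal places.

23.17

Weight the observed score by reliability and the mean by (1 − reliability): T̂ = 0.738·21 + 0.262·29.3 = 15.498 + 7.6766 = 23.175.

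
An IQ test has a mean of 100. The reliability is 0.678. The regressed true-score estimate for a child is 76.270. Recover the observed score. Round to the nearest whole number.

T̂ = ρX + (1 − ρ)μ  ⇒  X = (T̂ − (1 − ρ)μ) / ρ
X = (76.270 − 0.322 × 100) / 0.678 = (76.270 − 32.200) / 0.678 = 44.070 / 0.678 = 65.00

65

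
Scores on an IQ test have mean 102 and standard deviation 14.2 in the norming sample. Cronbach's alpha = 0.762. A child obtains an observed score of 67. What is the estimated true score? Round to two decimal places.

75.33

Weight the observed score by reliability and the mean by (1 − reliability): T̂ = 0.762·67 + 0.238·102 = 51.054 + 24.276 = 75.330.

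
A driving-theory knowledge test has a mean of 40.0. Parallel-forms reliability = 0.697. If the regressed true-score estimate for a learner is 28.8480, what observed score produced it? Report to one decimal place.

24.0

T̂ = ρX + (1 − ρ)μ  ⇒  X = (T̂ − (1 − ρ)μ) / ρ
X = (28.8480 − 0.303 × 40.0) / 0.697 = (28.8480 − 12.1200) / 0.697 = 16.7280 / 0.697 = 24.000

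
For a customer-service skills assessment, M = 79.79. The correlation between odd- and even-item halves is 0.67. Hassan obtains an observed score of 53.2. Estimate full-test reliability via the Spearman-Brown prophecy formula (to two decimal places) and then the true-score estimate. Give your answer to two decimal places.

Spearman-Brown: ρ = 2r/(1 + r) = 2(0.67)/(1 + 0.67) = 1.340/1.67 = 0.8024 → 0.80
T̂ = ρX + (1 − ρ)μ
  = 0.80 × 53.2 + 0.20 × 79.79
  = 42.560 + 15.9580
  = 58.518
  ≈ 58.52

58.52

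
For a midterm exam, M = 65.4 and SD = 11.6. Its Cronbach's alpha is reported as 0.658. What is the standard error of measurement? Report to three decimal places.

6.784

SEM = SD · √(1 − ρ) = 11.6 × √0.342 = 11.6 × 0.5848 = 6.7838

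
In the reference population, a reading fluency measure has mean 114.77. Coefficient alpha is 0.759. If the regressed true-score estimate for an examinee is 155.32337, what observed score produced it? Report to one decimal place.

168.2

T̂ = ρX + (1 − ρ)μ  ⇒  X = (T̂ − (1 − ρ)μ) / ρ
X = (155.32337 − 0.241 × 114.77) / 0.759 = (155.32337 − 27.65957) / 0.759 = 127.66380 / 0.759 = 168.200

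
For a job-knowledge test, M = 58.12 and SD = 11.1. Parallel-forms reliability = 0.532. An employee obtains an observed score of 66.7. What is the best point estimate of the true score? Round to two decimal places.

T̂ = 0.532(66.7) + 0.468(58.12) = 35.4844 + 27.20016 = 62.685 → 62.68

62.68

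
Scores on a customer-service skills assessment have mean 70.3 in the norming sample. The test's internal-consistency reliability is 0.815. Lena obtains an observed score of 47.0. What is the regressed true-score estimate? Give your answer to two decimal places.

51.31

Weight the observed score by reliability and the mean by (1 − reliability): T̂ = 0.815·47.0 + 0.185·70.3 = 38.3050 + 13.0055 = 51.310.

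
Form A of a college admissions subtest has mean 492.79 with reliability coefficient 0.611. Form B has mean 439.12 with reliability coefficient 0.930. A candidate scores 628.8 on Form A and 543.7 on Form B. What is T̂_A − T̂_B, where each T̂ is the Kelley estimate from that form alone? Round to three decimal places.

39.513

T̂_A = 0.611(628.8) + 0.389(492.79) = 575.89211
T̂_B = 0.930(543.7) + 0.070(439.12) = 536.37940
T̂_A − T̂_B = 39.51271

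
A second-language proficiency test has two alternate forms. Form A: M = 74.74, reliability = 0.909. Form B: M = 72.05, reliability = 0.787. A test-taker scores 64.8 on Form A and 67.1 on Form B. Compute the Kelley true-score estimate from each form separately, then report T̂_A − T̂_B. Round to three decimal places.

-2.450

T̂_A = 0.909(64.8) + 0.091(74.74) = 65.70454
T̂_B = 0.787(67.1) + 0.213(72.05) = 68.15435
T̂_A − T̂_B = -2.44981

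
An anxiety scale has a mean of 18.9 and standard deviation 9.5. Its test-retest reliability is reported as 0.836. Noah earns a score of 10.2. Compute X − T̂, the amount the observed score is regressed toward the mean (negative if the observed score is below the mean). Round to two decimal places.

T̂ = ρX + (1 − ρ)μ
  = 0.836 × 10.2 + 0.164 × 18.9
  = 8.5272 + 3.0996
  = 11.6268
  ≈ 11.627
X − T̂ = 10.2 − 11.627 = -1.427 → -1.43

-1.43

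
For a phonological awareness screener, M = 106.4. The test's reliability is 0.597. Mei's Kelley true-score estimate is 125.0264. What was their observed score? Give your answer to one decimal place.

137.6

T̂ = ρX + (1 − ρ)μ  ⇒  X = (T̂ − (1 − ρ)μ) / ρ
X = (125.0264 − 0.403 × 106.4) / 0.597 = (125.0264 − 42.8792) / 0.597 = 82.1472 / 0.597 = 137.600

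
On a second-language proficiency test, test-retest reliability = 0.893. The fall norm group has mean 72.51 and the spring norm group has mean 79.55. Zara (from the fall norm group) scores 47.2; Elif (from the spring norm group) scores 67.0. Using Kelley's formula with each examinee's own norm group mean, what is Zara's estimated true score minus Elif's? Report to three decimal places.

-18.435

T̂_Zara = 0.893(47.2) + 0.107(72.51) = 49.90817
T̂_Elif = 0.893(67.0) + 0.107(79.55) = 68.34285
Difference = 49.90817 − 68.34285 = -18.43468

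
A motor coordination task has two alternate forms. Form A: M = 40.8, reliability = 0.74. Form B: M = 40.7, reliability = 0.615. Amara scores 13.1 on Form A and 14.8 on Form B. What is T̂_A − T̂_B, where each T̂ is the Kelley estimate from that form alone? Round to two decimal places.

-4.47

T̂_A = 0.74(13.1) + 0.26(40.8) = 20.3020
T̂_B = 0.615(14.8) + 0.385(40.7) = 24.7715
T̂_A − T̂_B = -4.4695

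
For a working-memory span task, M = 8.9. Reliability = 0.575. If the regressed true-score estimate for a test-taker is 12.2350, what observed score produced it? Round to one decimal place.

14.7

T̂ = ρX + (1 − ρ)μ  ⇒  X = (T̂ − (1 − ρ)μ) / ρ
X = (12.2350 − 0.425 × 8.9) / 0.575 = (12.2350 − 3.7825) / 0.575 = 8.4525 / 0.575 = 14.700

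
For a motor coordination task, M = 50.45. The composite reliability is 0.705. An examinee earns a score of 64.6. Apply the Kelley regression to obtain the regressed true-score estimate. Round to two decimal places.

60.43

T̂ = ρX + (1 − ρ)μ
  = 0.705 × 64.6 + 0.295 × 50.45
  = 45.5430 + 14.88275
  = 60.426
  ≈ 60.43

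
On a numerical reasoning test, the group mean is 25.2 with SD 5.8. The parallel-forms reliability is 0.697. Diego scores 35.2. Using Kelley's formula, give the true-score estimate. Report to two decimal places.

Kelley's formula gives T̂ = 0.697·35.2 + 0.303·25.2 = 24.5344 + 7.6356 = 32.170.

32.17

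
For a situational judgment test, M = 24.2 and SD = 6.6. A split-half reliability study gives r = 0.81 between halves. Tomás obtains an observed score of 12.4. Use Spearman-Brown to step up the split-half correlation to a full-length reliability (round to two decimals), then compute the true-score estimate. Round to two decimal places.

13.58

Spearman-Brown: ρ = 2r/(1 + r) = 2(0.81)/(1 + 0.81) = 1.620/1.81 = 0.8950 → 0.90
T̂ = 0.90(12.4) + 0.10(24.2) = 11.160 + 2.420 = 13.580 → 13.58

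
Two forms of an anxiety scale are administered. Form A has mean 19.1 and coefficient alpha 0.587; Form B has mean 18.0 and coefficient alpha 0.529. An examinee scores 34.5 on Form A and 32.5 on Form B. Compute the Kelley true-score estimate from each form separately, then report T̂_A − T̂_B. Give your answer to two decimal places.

T̂_A = 0.587(34.5) + 0.413(19.1) = 28.1398
T̂_B = 0.529(32.5) + 0.471(18.0) = 25.6705
T̂_A − T̂_B = 2.4693

2.47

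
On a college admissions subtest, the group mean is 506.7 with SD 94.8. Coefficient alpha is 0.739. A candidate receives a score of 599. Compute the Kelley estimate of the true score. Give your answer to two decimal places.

574.91

T̂ = 0.739(599) + 0.261(506.7) = 442.661 + 132.2487 = 574.910 → 574.91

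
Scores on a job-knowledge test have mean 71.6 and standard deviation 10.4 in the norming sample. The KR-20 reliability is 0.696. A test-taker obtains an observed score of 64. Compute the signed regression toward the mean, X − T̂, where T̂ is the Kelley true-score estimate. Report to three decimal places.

T̂ = 0.696(64) + 0.304(71.6) = 44.544 + 21.7664 = 66.31040 → 66.3104
X − T̂ = 64 − 66.3104 = -2.3104 → -2.310

-2.310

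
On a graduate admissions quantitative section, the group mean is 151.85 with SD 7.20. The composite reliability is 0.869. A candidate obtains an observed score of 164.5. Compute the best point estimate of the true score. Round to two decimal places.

162.84

T̂ = 0.869(164.5) + 0.131(151.85) = 142.9505 + 19.89235 = 162.843 → 162.84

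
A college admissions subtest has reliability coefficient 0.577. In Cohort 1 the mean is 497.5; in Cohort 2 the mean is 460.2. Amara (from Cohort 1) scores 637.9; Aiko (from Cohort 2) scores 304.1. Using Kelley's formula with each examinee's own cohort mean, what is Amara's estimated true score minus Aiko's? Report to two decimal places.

T̂_Amara = 0.577(637.9) + 0.423(497.5) = 578.5108
T̂_Aiko = 0.577(304.1) + 0.423(460.2) = 370.1303
Difference = 578.5108 − 370.1303 = 208.3805

208.38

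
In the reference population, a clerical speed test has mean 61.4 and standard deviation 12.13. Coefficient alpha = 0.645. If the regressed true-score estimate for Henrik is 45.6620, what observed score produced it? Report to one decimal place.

37.0

T̂ = ρX + (1 − ρ)μ  ⇒  X = (T̂ − (1 − ρ)μ) / ρ
X = (45.6620 − 0.355 × 61.4) / 0.645 = (45.6620 − 21.7970) / 0.645 = 23.8650 / 0.645 = 37.000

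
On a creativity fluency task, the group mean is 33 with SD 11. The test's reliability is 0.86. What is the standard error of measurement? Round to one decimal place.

4.1

SEM = SD · √(1 − ρ) = 11 × √0.14 = 11 × 0.3742 = 4.116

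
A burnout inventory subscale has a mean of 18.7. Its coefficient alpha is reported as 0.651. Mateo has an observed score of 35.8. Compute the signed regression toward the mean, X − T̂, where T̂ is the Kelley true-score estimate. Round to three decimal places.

T̂ = ρX + (1 − ρ)μ
  = 0.651 × 35.8 + 0.349 × 18.7
  = 23.3058 + 6.5263
  = 29.83210
  ≈ 29.8321
X − T̂ = 35.8 − 29.8321 = 5.9679 → 5.968

5.968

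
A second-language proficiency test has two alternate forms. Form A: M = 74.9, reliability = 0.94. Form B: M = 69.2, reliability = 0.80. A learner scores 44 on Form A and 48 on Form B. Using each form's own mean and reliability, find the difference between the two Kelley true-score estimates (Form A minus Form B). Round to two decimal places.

T̂_A = 0.94(44) + 0.06(74.9) = 45.8540
T̂_B = 0.80(48) + 0.20(69.2) = 52.2400
T̂_A − T̂_B = -6.3860

-6.39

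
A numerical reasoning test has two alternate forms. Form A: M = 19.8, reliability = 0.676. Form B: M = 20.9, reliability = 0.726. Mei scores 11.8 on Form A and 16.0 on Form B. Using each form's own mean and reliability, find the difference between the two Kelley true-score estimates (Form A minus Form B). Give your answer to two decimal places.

T̂_A = 0.676(11.8) + 0.324(19.8) = 14.3920
T̂_B = 0.726(16.0) + 0.274(20.9) = 17.3426
T̂_A − T̂_B = -2.9506

-2.95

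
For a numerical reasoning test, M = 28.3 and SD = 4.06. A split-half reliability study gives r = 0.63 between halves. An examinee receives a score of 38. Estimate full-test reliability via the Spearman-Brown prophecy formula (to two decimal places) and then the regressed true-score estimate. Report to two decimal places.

35.77

Spearman-Brown: ρ = 2r/(1 + r) = 2(0.63)/(1 + 0.63) = 1.260/1.63 = 0.7730 → 0.77
T̂ = 0.77(38) + 0.23(28.3) = 29.26 + 6.509 = 35.769 → 35.77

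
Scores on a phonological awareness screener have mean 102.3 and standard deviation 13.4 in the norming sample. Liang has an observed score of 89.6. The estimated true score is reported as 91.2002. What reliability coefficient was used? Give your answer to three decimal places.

0.874

T̂ = ρX + (1 − ρ)μ  ⇒  T̂ − μ = ρ(X − μ)
ρ = (T̂ − μ)/(X − μ) = (91.2002 − 102.3) / (89.6 − 102.3) = -11.0998 / -12.7 = 0.87400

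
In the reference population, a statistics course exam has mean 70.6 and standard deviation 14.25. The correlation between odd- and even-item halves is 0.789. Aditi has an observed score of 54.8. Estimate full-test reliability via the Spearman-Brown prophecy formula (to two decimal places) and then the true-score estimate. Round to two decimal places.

Spearman-Brown: ρ = 2r/(1 + r) = 2(0.789)/(1 + 0.789) = 1.5780/1.789 = 0.8821 → 0.88
T̂ = 0.88(54.8) + 0.12(70.6) = 48.224 + 8.472 = 56.696 → 56.70

56.70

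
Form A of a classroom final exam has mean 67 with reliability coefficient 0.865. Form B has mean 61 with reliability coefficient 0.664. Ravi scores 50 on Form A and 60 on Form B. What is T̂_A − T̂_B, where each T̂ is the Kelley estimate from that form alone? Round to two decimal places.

-8.04

T̂_A = 0.865(50) + 0.135(67) = 52.2950
T̂_B = 0.664(60) + 0.336(61) = 60.3360
T̂_A − T̂_B = -8.0410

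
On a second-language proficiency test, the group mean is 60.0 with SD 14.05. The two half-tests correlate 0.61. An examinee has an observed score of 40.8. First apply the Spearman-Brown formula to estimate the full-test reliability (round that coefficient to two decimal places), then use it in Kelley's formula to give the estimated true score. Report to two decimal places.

45.41

Spearman-Brown: ρ = 2r/(1 + r) = 2(0.61)/(1 + 0.61) = 1.220/1.61 = 0.7578 → 0.76
T̂ = ρX + (1 − ρ)μ
  = 0.76 × 40.8 + 0.24 × 60.0
  = 31.008 + 14.400
  = 45.408
  ≈ 45.41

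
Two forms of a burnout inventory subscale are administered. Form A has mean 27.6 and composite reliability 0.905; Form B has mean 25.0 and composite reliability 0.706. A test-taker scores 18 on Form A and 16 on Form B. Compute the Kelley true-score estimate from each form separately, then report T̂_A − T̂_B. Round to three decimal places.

T̂_A = 0.905(18) + 0.095(27.6) = 18.91200
T̂_B = 0.706(16) + 0.294(25.0) = 18.64600
T̂_A − T̂_B = 0.26600

0.266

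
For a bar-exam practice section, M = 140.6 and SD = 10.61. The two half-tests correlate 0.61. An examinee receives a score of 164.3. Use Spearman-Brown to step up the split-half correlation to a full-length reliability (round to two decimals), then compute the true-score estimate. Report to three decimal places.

Spearman-Brown: ρ = 2r/(1 + r) = 2(0.61)/(1 + 0.61) = 1.220/1.61 = 0.7578 → 0.76
T̂ = 0.76(164.3) + 0.24(140.6) = 124.868 + 33.744 = 158.6120 → 158.612

158.612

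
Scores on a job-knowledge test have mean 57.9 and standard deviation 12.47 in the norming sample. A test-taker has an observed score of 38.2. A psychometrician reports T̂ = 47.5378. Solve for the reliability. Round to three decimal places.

T̂ = ρX + (1 − ρ)μ  ⇒  T̂ − μ = ρ(X − μ)
ρ = (T̂ − μ)/(X − μ) = (47.5378 − 57.9) / (38.2 − 57.9) = -10.3622 / -19.7 = 0.52600

0.526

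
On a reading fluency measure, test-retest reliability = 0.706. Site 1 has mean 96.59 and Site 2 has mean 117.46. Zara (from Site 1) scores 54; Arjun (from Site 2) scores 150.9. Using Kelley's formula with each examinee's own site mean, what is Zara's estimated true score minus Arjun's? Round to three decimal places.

-74.547

T̂_Zara = 0.706(54) + 0.294(96.59) = 66.52146
T̂_Arjun = 0.706(150.9) + 0.294(117.46) = 141.06864
Difference = 66.52146 − 141.06864 = -74.54718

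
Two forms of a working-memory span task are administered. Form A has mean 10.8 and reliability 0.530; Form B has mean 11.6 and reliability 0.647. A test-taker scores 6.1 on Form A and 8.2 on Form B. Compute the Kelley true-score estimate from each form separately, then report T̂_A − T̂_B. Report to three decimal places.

T̂_A = 0.530(6.1) + 0.470(10.8) = 8.30900
T̂_B = 0.647(8.2) + 0.353(11.6) = 9.40020
T̂_A − T̂_B = -1.09120

-1.091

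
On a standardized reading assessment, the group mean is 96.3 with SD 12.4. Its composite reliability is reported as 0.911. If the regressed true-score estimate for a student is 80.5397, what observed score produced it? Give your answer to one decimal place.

T̂ = ρX + (1 − ρ)μ  ⇒  X = (T̂ − (1 − ρ)μ) / ρ
X = (80.5397 − 0.089 × 96.3) / 0.911 = (80.5397 − 8.5707) / 0.911 = 71.9690 / 0.911 = 79.000

79.0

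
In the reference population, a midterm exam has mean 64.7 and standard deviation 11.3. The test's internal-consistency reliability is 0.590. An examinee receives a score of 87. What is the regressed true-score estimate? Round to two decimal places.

T̂ = ρX + (1 − ρ)μ
  = 0.590 × 87 + 0.410 × 64.7
  = 51.330 + 26.5270
  = 77.857
  ≈ 77.86

77.86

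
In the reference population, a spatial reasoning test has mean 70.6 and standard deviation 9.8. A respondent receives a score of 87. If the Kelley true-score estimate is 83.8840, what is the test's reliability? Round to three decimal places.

T̂ = ρX + (1 − ρ)μ  ⇒  T̂ − μ = ρ(X − μ)
ρ = (T̂ − μ)/(X − μ) = (83.8840 − 70.6) / (87 − 70.6) = 13.2840 / 16.4 = 0.81000

0.810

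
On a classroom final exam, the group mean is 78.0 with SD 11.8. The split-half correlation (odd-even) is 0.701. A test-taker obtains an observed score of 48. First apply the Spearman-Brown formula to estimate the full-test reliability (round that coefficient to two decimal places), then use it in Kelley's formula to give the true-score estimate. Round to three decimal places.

53.400

Spearman-Brown: ρ = 2r/(1 + r) = 2(0.701)/(1 + 0.701) = 1.4020/1.701 = 0.8242 → 0.82
Kelley's formula gives T̂ = 0.82·48 + 0.18·78.0 = 39.36 + 14.040 = 53.4000.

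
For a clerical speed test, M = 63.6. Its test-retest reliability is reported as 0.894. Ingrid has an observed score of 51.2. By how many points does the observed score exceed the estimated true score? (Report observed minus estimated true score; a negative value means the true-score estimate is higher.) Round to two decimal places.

Regress the observed score toward the mean by the unreliability: T̂ = 0.894·51.2 + 0.106·63.6 = 45.7728 + 6.7416 = 52.5144.
X − T̂ = 51.2 − 52.514 = -1.314 → -1.31

-1.31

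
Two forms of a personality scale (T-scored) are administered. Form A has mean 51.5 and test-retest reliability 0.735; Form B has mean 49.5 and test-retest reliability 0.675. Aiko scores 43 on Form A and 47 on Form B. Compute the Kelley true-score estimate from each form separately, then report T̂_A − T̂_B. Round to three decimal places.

-2.560

T̂_A = 0.735(43) + 0.265(51.5) = 45.25250
T̂_B = 0.675(47) + 0.325(49.5) = 47.81250
T̂_A − T̂_B = -2.56000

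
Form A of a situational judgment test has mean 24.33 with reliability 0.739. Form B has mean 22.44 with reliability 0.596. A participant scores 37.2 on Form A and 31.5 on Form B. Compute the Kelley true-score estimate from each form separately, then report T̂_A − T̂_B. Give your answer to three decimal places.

6.001

T̂_A = 0.739(37.2) + 0.261(24.33) = 33.84093
T̂_B = 0.596(31.5) + 0.404(22.44) = 27.83976
T̂_A − T̂_B = 6.00117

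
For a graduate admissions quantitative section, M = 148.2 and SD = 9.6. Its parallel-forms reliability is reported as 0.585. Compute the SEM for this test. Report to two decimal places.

6.18

SEM = SD · √(1 − ρ) = 9.6 × √0.415 = 9.6 × 0.6442 = 6.184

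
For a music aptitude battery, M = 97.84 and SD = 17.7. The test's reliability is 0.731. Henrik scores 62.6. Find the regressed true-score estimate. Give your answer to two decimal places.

72.08

Weight the observed score by reliability and the mean by (1 − reliability): T̂ = 0.731·62.6 + 0.269·97.84 = 45.7606 + 26.31896 = 72.080.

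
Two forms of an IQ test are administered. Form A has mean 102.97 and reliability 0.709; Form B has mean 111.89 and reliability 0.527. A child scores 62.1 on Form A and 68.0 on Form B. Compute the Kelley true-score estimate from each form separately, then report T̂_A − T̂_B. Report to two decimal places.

-14.77

T̂_A = 0.709(62.1) + 0.291(102.97) = 73.9932
T̂_B = 0.527(68.0) + 0.473(111.89) = 88.7600
T̂_A − T̂_B = -14.7668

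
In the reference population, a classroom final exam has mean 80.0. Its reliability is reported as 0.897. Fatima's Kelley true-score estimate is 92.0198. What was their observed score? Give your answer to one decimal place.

93.4

T̂ = ρX + (1 − ρ)μ  ⇒  X = (T̂ − (1 − ρ)μ) / ρ
X = (92.0198 − 0.103 × 80.0) / 0.897 = (92.0198 − 8.2400) / 0.897 = 83.7798 / 0.897 = 93.400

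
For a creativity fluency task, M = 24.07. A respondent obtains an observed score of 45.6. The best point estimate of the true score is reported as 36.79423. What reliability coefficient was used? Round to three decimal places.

0.591

T̂ = ρX + (1 − ρ)μ  ⇒  T̂ − μ = ρ(X − μ)
ρ = (T̂ − μ)/(X − μ) = (36.79423 − 24.07) / (45.6 − 24.07) = 12.72423 / 21.53 = 0.59100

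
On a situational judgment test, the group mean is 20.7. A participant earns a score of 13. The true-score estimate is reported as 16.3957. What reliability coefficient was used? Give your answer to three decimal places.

T̂ = ρX + (1 − ρ)μ  ⇒  T̂ − μ = ρ(X − μ)
ρ = (T̂ − μ)/(X − μ) = (16.3957 − 20.7) / (13 − 20.7) = -4.3043 / -7.7 = 0.55900

0.559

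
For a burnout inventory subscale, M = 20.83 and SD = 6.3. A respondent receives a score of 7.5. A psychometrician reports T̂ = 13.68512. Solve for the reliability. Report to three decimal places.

0.536

T̂ = ρX + (1 − ρ)μ  ⇒  T̂ − μ = ρ(X − μ)
ρ = (T̂ − μ)/(X − μ) = (13.68512 − 20.83) / (7.5 − 20.83) = -7.14488 / -13.33 = 0.53600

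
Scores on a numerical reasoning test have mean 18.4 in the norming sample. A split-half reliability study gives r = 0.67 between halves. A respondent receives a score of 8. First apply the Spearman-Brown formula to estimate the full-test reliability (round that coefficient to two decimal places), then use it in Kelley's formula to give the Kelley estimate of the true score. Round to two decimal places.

Spearman-Brown: ρ = 2r/(1 + r) = 2(0.67)/(1 + 0.67) = 1.340/1.67 = 0.8024 → 0.80
T̂ = 0.80(8) + 0.20(18.4) = 6.40 + 3.680 = 10.080 → 10.08

10.08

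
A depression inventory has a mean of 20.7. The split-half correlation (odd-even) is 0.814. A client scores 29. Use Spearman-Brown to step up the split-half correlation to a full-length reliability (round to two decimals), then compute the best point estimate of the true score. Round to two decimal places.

28.17

Spearman-Brown: ρ = 2r/(1 + r) = 2(0.814)/(1 + 0.814) = 1.6280/1.814 = 0.8975 → 0.90
Weight the observed score by reliability and the mean by (1 − reliability): T̂ = 0.90·29 + 0.10·20.7 = 26.10 + 2.070 = 28.170.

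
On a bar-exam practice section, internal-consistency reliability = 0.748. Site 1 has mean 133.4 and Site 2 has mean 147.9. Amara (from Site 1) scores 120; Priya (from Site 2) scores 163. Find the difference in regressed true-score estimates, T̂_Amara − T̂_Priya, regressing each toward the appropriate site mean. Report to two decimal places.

-35.82

T̂_Amara = 0.748(120) + 0.252(133.4) = 123.3768
T̂_Priya = 0.748(163) + 0.252(147.9) = 159.1948
Difference = 123.3768 − 159.1948 = -35.8180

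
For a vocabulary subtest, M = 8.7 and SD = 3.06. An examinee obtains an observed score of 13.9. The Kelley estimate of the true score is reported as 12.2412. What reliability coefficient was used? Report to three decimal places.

0.681

T̂ = ρX + (1 − ρ)μ  ⇒  T̂ − μ = ρ(X − μ)
ρ = (T̂ − μ)/(X − μ) = (12.2412 − 8.7) / (13.9 − 8.7) = 3.5412 / 5.2 = 0.68100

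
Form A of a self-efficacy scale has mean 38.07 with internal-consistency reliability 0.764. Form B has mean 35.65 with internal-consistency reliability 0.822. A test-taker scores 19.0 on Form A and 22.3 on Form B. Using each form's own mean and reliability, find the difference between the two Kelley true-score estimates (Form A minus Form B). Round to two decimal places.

-1.18

T̂_A = 0.764(19.0) + 0.236(38.07) = 23.5005
T̂_B = 0.822(22.3) + 0.178(35.65) = 24.6763
T̂_A − T̂_B = -1.1758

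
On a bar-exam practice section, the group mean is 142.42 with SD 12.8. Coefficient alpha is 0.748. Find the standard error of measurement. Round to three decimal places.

SEM = SD · √(1 − ρ) = 12.8 × √0.252 = 12.8 × 0.5020 = 6.4255

6.426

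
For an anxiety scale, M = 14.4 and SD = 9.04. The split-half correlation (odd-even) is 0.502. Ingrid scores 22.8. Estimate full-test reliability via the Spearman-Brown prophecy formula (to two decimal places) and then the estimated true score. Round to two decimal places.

20.03

Spearman-Brown: ρ = 2r/(1 + r) = 2(0.502)/(1 + 0.502) = 1.0040/1.502 = 0.6684 → 0.67
Kelley's formula gives T̂ = 0.67·22.8 + 0.33·14.4 = 15.276 + 4.752 = 20.028.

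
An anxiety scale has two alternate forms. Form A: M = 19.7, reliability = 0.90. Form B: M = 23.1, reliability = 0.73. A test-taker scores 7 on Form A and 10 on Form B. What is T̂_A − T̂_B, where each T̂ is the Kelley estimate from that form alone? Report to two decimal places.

T̂_A = 0.90(7) + 0.10(19.7) = 8.2700
T̂_B = 0.73(10) + 0.27(23.1) = 13.5370
T̂_A − T̂_B = -5.2670

-5.27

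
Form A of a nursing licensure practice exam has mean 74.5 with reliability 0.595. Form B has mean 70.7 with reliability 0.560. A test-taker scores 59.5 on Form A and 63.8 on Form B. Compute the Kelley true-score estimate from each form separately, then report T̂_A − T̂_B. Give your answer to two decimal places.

-1.26

T̂_A = 0.595(59.5) + 0.405(74.5) = 65.5750
T̂_B = 0.560(63.8) + 0.440(70.7) = 66.8360
T̂_A − T̂_B = -1.2610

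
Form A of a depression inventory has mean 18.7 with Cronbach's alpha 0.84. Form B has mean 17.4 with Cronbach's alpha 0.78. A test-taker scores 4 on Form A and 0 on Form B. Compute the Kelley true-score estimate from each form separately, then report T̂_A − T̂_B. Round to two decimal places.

2.52

T̂_A = 0.84(4) + 0.16(18.7) = 6.3520
T̂_B = 0.78(0) + 0.22(17.4) = 3.8280
T̂_A − T̂_B = 2.5240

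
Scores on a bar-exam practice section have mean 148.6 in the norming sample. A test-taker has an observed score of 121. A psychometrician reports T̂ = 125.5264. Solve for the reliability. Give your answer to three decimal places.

0.836

T̂ = ρX + (1 − ρ)μ  ⇒  T̂ − μ = ρ(X − μ)
ρ = (T̂ − μ)/(X − μ) = (125.5264 − 148.6) / (121 − 148.6) = -23.0736 / -27.6 = 0.83600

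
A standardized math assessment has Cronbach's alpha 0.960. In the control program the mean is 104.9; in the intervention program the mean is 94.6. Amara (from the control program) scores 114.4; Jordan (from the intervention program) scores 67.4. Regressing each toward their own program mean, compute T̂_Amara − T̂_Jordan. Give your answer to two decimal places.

45.53

T̂_Amara = 0.960(114.4) + 0.040(104.9) = 114.0200
T̂_Jordan = 0.960(67.4) + 0.040(94.6) = 68.4880
Difference = 114.0200 − 68.4880 = 45.5320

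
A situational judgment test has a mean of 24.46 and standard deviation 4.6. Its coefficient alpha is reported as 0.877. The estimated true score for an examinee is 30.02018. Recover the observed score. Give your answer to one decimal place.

T̂ = ρX + (1 − ρ)μ  ⇒  X = (T̂ − (1 − ρ)μ) / ρ
X = (30.02018 − 0.123 × 24.46) / 0.877 = (30.02018 − 3.00858) / 0.877 = 27.01160 / 0.877 = 30.800

30.8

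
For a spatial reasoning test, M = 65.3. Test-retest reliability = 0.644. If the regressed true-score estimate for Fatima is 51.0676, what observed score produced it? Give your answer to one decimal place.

43.2

T̂ = ρX + (1 − ρ)μ  ⇒  X = (T̂ − (1 − ρ)μ) / ρ
X = (51.0676 − 0.356 × 65.3) / 0.644 = (51.0676 − 23.2468) / 0.644 = 27.8208 / 0.644 = 43.200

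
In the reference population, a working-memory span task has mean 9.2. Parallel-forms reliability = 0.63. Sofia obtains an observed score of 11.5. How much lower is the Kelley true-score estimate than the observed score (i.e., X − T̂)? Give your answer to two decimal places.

Weight the observed score by reliability and the mean by (1 − reliability): T̂ = 0.63·11.5 + 0.37·9.2 = 7.245 + 3.404 = 10.6490.
X − T̂ = 11.5 − 10.649 = 0.851 → 0.85

0.85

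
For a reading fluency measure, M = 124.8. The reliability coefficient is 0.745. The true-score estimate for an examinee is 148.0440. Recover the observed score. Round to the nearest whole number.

T̂ = ρX + (1 − ρ)μ  ⇒  X = (T̂ − (1 − ρ)μ) / ρ
X = (148.0440 − 0.255 × 124.8) / 0.745 = (148.0440 − 31.8240) / 0.745 = 116.2200 / 0.745 = 156.00

156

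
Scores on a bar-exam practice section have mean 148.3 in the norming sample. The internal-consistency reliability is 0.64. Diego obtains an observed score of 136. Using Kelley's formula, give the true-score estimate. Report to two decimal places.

T̂ = 0.64(136) + 0.36(148.3) = 87.04 + 53.388 = 140.428 → 140.43

140.43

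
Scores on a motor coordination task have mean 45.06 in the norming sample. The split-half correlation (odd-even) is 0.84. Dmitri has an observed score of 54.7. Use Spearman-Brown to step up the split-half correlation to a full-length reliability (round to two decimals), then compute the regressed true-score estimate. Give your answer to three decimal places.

53.832

Spearman-Brown: ρ = 2r/(1 + r) = 2(0.84)/(1 + 0.84) = 1.680/1.84 = 0.9130 → 0.91
T̂ = 0.91(54.7) + 0.09(45.06) = 49.777 + 4.0554 = 53.8324 → 53.832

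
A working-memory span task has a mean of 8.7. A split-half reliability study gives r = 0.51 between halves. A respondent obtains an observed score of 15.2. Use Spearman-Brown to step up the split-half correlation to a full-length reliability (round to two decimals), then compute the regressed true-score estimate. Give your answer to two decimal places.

Spearman-Brown: ρ = 2r/(1 + r) = 2(0.51)/(1 + 0.51) = 1.020/1.51 = 0.6755 → 0.68
T̂ = ρX + (1 − ρ)μ
  = 0.68 × 15.2 + 0.32 × 8.7
  = 10.336 + 2.784
  = 13.120
  ≈ 13.12

13.12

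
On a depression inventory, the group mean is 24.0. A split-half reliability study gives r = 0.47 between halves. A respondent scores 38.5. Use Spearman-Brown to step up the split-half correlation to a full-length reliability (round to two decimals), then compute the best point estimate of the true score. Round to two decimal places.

33.28

Spearman-Brown: ρ = 2r/(1 + r) = 2(0.47)/(1 + 0.47) = 0.940/1.47 = 0.6395 → 0.64
T̂ = ρX + (1 − ρ)μ
  = 0.64 × 38.5 + 0.36 × 24.0
  = 24.640 + 8.640
  = 33.280
  ≈ 33.28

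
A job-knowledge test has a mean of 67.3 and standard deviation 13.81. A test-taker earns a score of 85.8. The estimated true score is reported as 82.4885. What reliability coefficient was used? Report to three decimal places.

T̂ = ρX + (1 − ρ)μ  ⇒  T̂ − μ = ρ(X − μ)
ρ = (T̂ − μ)/(X − μ) = (82.4885 − 67.3) / (85.8 − 67.3) = 15.1885 / 18.5 = 0.82100

0.821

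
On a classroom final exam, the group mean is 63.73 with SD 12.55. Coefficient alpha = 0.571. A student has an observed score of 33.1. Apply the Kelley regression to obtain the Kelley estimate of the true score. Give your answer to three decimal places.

46.240

T̂ = 0.571(33.1) + 0.429(63.73) = 18.9001 + 27.34017 = 46.2403 → 46.240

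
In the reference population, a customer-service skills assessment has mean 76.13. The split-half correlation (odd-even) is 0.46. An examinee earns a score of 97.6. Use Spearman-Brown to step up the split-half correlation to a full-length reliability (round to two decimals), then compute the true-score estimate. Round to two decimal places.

89.66

Spearman-Brown: ρ = 2r/(1 + r) = 2(0.46)/(1 + 0.46) = 0.920/1.46 = 0.6301 → 0.63
Regress the observed score toward the mean by the unreliability: T̂ = 0.63·97.6 + 0.37·76.13 = 61.488 + 28.1681 = 89.656.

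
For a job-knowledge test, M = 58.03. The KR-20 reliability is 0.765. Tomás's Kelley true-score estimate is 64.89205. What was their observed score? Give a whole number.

T̂ = ρX + (1 − ρ)μ  ⇒  X = (T̂ − (1 − ρ)μ) / ρ
X = (64.89205 − 0.235 × 58.03) / 0.765 = (64.89205 − 13.63705) / 0.765 = 51.25500 / 0.765 = 67.00

67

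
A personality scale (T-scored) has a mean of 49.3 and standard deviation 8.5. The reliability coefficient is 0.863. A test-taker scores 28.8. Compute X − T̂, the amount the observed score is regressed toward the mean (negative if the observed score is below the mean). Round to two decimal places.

-2.81

T̂ = 0.863(28.8) + 0.137(49.3) = 24.8544 + 6.7541 = 31.6085 → 31.609
X − T̂ = 28.8 − 31.609 = -2.809 → -2.81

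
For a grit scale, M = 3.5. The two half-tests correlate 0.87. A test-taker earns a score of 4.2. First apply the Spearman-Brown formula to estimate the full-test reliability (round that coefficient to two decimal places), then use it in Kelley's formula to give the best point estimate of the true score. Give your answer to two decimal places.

Spearman-Brown: ρ = 2r/(1 + r) = 2(0.87)/(1 + 0.87) = 1.740/1.87 = 0.9305 → 0.93
Regress the observed score toward the mean by the unreliability: T̂ = 0.93·4.2 + 0.07·3.5 = 3.906 + 0.245 = 4.151.

4.15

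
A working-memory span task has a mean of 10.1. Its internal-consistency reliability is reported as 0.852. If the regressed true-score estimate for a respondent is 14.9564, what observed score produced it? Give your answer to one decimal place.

15.8

T̂ = ρX + (1 − ρ)μ  ⇒  X = (T̂ − (1 − ρ)μ) / ρ
X = (14.9564 − 0.148 × 10.1) / 0.852 = (14.9564 − 1.4948) / 0.852 = 13.4616 / 0.852 = 15.800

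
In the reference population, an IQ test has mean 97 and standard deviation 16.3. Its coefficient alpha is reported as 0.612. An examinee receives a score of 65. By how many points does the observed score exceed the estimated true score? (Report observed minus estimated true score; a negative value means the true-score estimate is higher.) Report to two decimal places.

T̂ = ρX + (1 − ρ)μ
  = 0.612 × 65 + 0.388 × 97
  = 39.780 + 37.636
  = 77.4160
  ≈ 77.416
X − T̂ = 65 − 77.416 = -12.416 → -12.42

-12.42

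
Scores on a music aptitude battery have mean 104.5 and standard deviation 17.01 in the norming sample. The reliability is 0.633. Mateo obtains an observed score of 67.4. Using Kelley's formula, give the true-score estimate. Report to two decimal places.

T̂ = 0.633(67.4) + 0.367(104.5) = 42.6642 + 38.3515 = 81.016 → 81.02

81.02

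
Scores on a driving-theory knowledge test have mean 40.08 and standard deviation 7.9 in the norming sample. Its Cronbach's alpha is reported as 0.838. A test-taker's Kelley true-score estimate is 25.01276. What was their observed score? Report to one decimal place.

22.1

T̂ = ρX + (1 − ρ)μ  ⇒  X = (T̂ − (1 − ρ)μ) / ρ
X = (25.01276 − 0.162 × 40.08) / 0.838 = (25.01276 − 6.49296) / 0.838 = 18.51980 / 0.838 = 22.100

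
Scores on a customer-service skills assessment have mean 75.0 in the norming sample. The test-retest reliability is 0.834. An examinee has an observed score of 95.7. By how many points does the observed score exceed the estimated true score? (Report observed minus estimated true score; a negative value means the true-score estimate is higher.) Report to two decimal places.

3.44

T̂ = ρX + (1 − ρ)μ
  = 0.834 × 95.7 + 0.166 × 75.0
  = 79.8138 + 12.4500
  = 92.2638
  ≈ 92.264
X − T̂ = 95.7 − 92.264 = 3.436 → 3.44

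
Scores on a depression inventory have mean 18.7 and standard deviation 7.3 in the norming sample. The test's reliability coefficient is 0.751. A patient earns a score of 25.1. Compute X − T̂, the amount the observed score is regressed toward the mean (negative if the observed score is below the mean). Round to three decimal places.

1.594

T̂ = 0.751(25.1) + 0.249(18.7) = 18.8501 + 4.6563 = 23.50640 → 23.5064
X − T̂ = 25.1 − 23.5064 = 1.5936 → 1.594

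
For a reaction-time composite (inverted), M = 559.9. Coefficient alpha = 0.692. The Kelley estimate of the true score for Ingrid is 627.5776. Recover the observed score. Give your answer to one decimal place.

657.7

T̂ = ρX + (1 − ρ)μ  ⇒  X = (T̂ − (1 − ρ)μ) / ρ
X = (627.5776 − 0.308 × 559.9) / 0.692 = (627.5776 − 172.4492) / 0.692 = 455.1284 / 0.692 = 657.700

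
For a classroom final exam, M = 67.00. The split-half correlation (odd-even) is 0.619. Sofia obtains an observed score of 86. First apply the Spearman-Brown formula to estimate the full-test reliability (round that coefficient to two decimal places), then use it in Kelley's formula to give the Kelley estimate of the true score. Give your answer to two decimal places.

81.44

Spearman-Brown: ρ = 2r/(1 + r) = 2(0.619)/(1 + 0.619) = 1.2380/1.619 = 0.7647 → 0.76
T̂ = ρX + (1 − ρ)μ
  = 0.76 × 86 + 0.24 × 67.00
  = 65.36 + 16.0800
  = 81.440
  ≈ 81.44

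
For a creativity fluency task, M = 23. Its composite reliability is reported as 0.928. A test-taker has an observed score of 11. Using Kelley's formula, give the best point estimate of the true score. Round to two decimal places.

Kelley's formula gives T̂ = 0.928·11 + 0.072·23 = 10.208 + 1.656 = 11.864.

11.86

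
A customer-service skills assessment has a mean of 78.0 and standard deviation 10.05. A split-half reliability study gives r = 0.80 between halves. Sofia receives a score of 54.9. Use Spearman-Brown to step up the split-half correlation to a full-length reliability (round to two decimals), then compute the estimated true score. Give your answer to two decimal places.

57.44

Spearman-Brown: ρ = 2r/(1 + r) = 2(0.80)/(1 + 0.80) = 1.600/1.80 = 0.8889 → 0.89
T̂ = ρX + (1 − ρ)μ
  = 0.89 × 54.9 + 0.11 × 78.0
  = 48.861 + 8.580
  = 57.441
  ≈ 57.44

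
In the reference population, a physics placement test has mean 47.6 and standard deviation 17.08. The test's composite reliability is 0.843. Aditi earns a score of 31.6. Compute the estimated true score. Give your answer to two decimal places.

T̂ = 0.843(31.6) + 0.157(47.6) = 26.6388 + 7.4732 = 34.112 → 34.11

34.11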